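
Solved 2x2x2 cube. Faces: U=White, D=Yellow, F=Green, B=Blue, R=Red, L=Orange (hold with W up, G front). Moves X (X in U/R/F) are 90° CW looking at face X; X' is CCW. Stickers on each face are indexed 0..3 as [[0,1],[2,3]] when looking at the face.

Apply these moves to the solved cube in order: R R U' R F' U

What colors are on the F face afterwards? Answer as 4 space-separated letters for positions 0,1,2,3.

Answer: G G O G

Derivation:
After move 1 (R): R=RRRR U=WGWG F=GYGY D=YBYB B=WBWB
After move 2 (R): R=RRRR U=WYWY F=GBGB D=YWYW B=GBGB
After move 3 (U'): U=YYWW F=OOGB R=GBRR B=RRGB L=GBOO
After move 4 (R): R=RGRB U=YOWB F=OWGW D=YGYR B=WRYB
After move 5 (F'): F=WWOG U=YORR R=GGYB D=BOYR L=GBOW
After move 6 (U): U=RYRO F=GGOG R=WRYB B=GBYB L=WWOW
Query: F face = GGOG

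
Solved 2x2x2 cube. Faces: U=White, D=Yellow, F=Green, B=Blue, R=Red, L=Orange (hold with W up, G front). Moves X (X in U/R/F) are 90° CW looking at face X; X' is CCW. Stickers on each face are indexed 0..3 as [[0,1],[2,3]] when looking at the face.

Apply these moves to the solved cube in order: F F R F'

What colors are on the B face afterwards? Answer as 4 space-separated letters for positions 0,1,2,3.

Answer: Y B W B

Derivation:
After move 1 (F): F=GGGG U=WWOO R=WRWR D=RRYY L=OYOY
After move 2 (F): F=GGGG U=WWYY R=OROR D=WWYY L=OROR
After move 3 (R): R=OORR U=WGYG F=GWGY D=WBYB B=YBWB
After move 4 (F'): F=WYGG U=WGOR R=BOWR D=RRYB L=OGOY
Query: B face = YBWB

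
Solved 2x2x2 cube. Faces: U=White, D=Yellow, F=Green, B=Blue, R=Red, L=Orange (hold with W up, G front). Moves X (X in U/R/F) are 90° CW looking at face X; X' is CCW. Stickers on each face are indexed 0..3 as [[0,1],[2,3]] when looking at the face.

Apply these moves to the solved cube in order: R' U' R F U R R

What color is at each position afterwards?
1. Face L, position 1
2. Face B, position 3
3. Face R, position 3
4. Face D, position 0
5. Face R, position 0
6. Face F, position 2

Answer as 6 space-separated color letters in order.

After move 1 (R'): R=RRRR U=WBWB F=GWGW D=YGYG B=YBYB
After move 2 (U'): U=BBWW F=OOGW R=GWRR B=RRYB L=YBOO
After move 3 (R): R=RGRW U=BOWW F=OGGG D=YYYR B=WRBB
After move 4 (F): F=GOGG U=BOOB R=WGWW D=RRYR L=YYOY
After move 5 (U): U=OBBO F=WGGG R=WRWW B=YYBB L=GOOY
After move 6 (R): R=WWWR U=OGBG F=WRGR D=RBYY B=OYBB
After move 7 (R): R=WWRW U=ORBR F=WBGY D=RBYO B=GYGB
Query 1: L[1] = O
Query 2: B[3] = B
Query 3: R[3] = W
Query 4: D[0] = R
Query 5: R[0] = W
Query 6: F[2] = G

Answer: O B W R W G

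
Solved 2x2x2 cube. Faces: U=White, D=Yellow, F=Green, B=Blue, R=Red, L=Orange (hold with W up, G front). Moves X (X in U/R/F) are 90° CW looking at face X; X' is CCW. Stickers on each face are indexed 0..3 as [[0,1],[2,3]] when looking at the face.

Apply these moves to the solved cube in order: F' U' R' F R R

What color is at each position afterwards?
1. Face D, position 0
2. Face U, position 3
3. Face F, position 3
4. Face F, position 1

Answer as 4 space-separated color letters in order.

Answer: G G Y O

Derivation:
After move 1 (F'): F=GGGG U=WWRR R=YRYR D=OOYY L=OWOW
After move 2 (U'): U=WRWR F=OWGG R=GGYR B=YRBB L=BBOW
After move 3 (R'): R=GRGY U=WBWY F=ORGR D=OWYG B=YROB
After move 4 (F): F=GORR U=WBWB R=WRYY D=GGYG L=BOOW
After move 5 (R): R=YWYR U=WOWR F=GGRG D=GOYY B=BRBB
After move 6 (R): R=YYRW U=WGWG F=GORY D=GBYB B=RROB
Query 1: D[0] = G
Query 2: U[3] = G
Query 3: F[3] = Y
Query 4: F[1] = O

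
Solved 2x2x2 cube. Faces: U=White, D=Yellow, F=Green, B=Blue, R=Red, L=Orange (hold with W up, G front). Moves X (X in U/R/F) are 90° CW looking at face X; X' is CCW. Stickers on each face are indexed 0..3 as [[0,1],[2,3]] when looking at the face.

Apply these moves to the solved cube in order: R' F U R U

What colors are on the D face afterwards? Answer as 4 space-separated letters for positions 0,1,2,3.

Answer: R Y Y O

Derivation:
After move 1 (R'): R=RRRR U=WBWB F=GWGW D=YGYG B=YBYB
After move 2 (F): F=GGWW U=WBOO R=WRBR D=RRYG L=OYOG
After move 3 (U): U=OWOB F=WRWW R=YBBR B=OYYB L=GGOG
After move 4 (R): R=BYRB U=OROW F=WRWG D=RYYO B=BYWB
After move 5 (U): U=OOWR F=BYWG R=BYRB B=GGWB L=WROG
Query: D face = RYYO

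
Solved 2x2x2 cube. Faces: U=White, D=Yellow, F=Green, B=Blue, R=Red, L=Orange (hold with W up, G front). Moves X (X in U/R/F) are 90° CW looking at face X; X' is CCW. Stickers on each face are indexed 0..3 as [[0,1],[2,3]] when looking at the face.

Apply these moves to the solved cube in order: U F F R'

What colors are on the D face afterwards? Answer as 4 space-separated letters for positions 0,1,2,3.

After move 1 (U): U=WWWW F=RRGG R=BBRR B=OOBB L=GGOO
After move 2 (F): F=GRGR U=WWOG R=WBWR D=RBYY L=GYOY
After move 3 (F): F=GGRR U=WWYY R=OBGR D=WWYY L=GROB
After move 4 (R'): R=BROG U=WBYO F=GWRY D=WGYR B=YOWB
Query: D face = WGYR

Answer: W G Y R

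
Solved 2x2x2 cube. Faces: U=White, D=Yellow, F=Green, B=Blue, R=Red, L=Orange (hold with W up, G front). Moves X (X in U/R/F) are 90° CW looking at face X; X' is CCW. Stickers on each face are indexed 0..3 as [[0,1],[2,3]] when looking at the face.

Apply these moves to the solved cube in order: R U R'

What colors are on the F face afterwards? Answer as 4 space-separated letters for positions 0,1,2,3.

Answer: R W G G

Derivation:
After move 1 (R): R=RRRR U=WGWG F=GYGY D=YBYB B=WBWB
After move 2 (U): U=WWGG F=RRGY R=WBRR B=OOWB L=GYOO
After move 3 (R'): R=BRWR U=WWGO F=RWGG D=YRYY B=BOBB
Query: F face = RWGG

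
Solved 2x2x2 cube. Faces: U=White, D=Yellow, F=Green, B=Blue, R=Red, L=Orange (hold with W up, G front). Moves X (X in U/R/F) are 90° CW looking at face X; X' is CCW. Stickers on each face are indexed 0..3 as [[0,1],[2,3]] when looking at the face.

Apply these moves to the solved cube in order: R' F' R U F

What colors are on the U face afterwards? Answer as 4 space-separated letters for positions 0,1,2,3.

After move 1 (R'): R=RRRR U=WBWB F=GWGW D=YGYG B=YBYB
After move 2 (F'): F=WWGG U=WBRR R=GRYR D=OOYG L=OBOW
After move 3 (R): R=YGRR U=WWRG F=WOGG D=OYYY B=RBBB
After move 4 (U): U=RWGW F=YGGG R=RBRR B=OBBB L=WOOW
After move 5 (F): F=GYGG U=RWWO R=GBWR D=RRYY L=WOOY
Query: U face = RWWO

Answer: R W W O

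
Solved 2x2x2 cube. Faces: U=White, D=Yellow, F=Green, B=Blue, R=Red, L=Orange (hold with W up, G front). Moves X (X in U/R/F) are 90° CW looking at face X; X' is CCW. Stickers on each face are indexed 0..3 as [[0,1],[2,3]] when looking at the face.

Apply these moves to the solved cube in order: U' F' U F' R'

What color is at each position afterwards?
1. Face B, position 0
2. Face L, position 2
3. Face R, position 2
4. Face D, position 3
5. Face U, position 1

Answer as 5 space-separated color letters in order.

Answer: Y O O O B

Derivation:
After move 1 (U'): U=WWWW F=OOGG R=GGRR B=RRBB L=BBOO
After move 2 (F'): F=OGOG U=WWGR R=YGYR D=BOYY L=BWOW
After move 3 (U): U=GWRW F=YGOG R=RRYR B=BWBB L=OGOW
After move 4 (F'): F=GGYO U=GWRY R=ORBR D=GWYY L=OWOR
After move 5 (R'): R=RROB U=GBRB F=GWYY D=GGYO B=YWWB
Query 1: B[0] = Y
Query 2: L[2] = O
Query 3: R[2] = O
Query 4: D[3] = O
Query 5: U[1] = B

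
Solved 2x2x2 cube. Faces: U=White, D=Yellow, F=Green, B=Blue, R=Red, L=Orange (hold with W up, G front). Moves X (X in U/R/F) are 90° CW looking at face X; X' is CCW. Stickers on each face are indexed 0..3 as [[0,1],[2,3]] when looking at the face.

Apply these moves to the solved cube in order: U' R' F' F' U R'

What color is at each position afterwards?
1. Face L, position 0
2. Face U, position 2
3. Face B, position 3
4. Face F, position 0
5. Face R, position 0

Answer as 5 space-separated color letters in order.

After move 1 (U'): U=WWWW F=OOGG R=GGRR B=RRBB L=BBOO
After move 2 (R'): R=GRGR U=WBWR F=OWGW D=YOYG B=YRYB
After move 3 (F'): F=WWOG U=WBGG R=ORYR D=BOYG L=BROW
After move 4 (F'): F=WGWO U=WBOY R=ORBR D=RWYG L=BGOG
After move 5 (U): U=OWYB F=ORWO R=YRBR B=BGYB L=WGOG
After move 6 (R'): R=RRYB U=OYYB F=OWWB D=RRYO B=GGWB
Query 1: L[0] = W
Query 2: U[2] = Y
Query 3: B[3] = B
Query 4: F[0] = O
Query 5: R[0] = R

Answer: W Y B O R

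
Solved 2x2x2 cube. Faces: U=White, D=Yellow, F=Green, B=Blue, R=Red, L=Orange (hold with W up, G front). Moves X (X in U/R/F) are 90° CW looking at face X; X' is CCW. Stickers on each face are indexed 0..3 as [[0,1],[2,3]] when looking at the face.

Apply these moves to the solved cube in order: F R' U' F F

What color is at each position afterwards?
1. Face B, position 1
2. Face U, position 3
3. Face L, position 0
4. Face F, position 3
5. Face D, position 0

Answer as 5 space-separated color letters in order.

After move 1 (F): F=GGGG U=WWOO R=WRWR D=RRYY L=OYOY
After move 2 (R'): R=RRWW U=WBOB F=GWGO D=RGYG B=YBRB
After move 3 (U'): U=BBWO F=OYGO R=GWWW B=RRRB L=YBOY
After move 4 (F): F=GOOY U=BBYB R=WWOW D=WGYG L=YROG
After move 5 (F): F=OGYO U=BBGR R=YWBW D=OWYG L=YWOG
Query 1: B[1] = R
Query 2: U[3] = R
Query 3: L[0] = Y
Query 4: F[3] = O
Query 5: D[0] = O

Answer: R R Y O O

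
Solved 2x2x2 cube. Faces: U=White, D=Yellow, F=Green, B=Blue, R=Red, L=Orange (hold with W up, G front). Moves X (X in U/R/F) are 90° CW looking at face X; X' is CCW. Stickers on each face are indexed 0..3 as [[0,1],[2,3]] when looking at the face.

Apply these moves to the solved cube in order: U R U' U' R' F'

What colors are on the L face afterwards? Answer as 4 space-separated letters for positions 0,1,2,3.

After move 1 (U): U=WWWW F=RRGG R=BBRR B=OOBB L=GGOO
After move 2 (R): R=RBRB U=WRWG F=RYGY D=YBYO B=WOWB
After move 3 (U'): U=RGWW F=GGGY R=RYRB B=RBWB L=WOOO
After move 4 (U'): U=GWRW F=WOGY R=GGRB B=RYWB L=RBOO
After move 5 (R'): R=GBGR U=GWRR F=WWGW D=YOYY B=OYBB
After move 6 (F'): F=WWWG U=GWGG R=OBYR D=BOYY L=RROR
Query: L face = RROR

Answer: R R O R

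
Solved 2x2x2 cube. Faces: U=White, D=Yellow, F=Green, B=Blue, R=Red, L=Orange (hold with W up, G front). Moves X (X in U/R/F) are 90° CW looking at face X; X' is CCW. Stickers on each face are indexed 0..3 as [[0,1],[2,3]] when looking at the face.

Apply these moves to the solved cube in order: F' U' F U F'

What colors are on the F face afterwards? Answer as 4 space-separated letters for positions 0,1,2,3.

After move 1 (F'): F=GGGG U=WWRR R=YRYR D=OOYY L=OWOW
After move 2 (U'): U=WRWR F=OWGG R=GGYR B=YRBB L=BBOW
After move 3 (F): F=GOGW U=WRWB R=WGRR D=YGYY L=BOOO
After move 4 (U): U=WWBR F=WGGW R=YRRR B=BOBB L=GOOO
After move 5 (F'): F=GWWG U=WWYR R=GRYR D=OOYY L=GROB
Query: F face = GWWG

Answer: G W W G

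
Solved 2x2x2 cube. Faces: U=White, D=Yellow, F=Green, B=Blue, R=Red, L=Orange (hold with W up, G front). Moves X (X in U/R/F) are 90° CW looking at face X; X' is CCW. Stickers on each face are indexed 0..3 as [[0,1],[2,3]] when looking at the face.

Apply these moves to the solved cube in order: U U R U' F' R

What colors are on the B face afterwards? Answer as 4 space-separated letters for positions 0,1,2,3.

After move 1 (U): U=WWWW F=RRGG R=BBRR B=OOBB L=GGOO
After move 2 (U): U=WWWW F=BBGG R=OORR B=GGBB L=RROO
After move 3 (R): R=RORO U=WBWG F=BYGY D=YBYG B=WGWB
After move 4 (U'): U=BGWW F=RRGY R=BYRO B=ROWB L=WGOO
After move 5 (F'): F=RYRG U=BGBR R=BYYO D=GOYG L=WWOW
After move 6 (R): R=YBOY U=BYBG F=RORG D=GWYR B=ROGB
Query: B face = ROGB

Answer: R O G B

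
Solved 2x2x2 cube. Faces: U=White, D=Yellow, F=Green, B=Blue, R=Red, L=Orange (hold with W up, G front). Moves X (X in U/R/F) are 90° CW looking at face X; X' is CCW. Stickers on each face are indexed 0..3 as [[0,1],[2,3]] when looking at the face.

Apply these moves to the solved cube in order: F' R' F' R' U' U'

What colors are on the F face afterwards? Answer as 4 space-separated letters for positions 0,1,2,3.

After move 1 (F'): F=GGGG U=WWRR R=YRYR D=OOYY L=OWOW
After move 2 (R'): R=RRYY U=WBRB F=GWGR D=OGYG B=YBOB
After move 3 (F'): F=WRGG U=WBRY R=GROY D=WWYG L=OBOR
After move 4 (R'): R=RYGO U=WORY F=WBGY D=WRYG B=GBWB
After move 5 (U'): U=OYWR F=OBGY R=WBGO B=RYWB L=GBOR
After move 6 (U'): U=YROW F=GBGY R=OBGO B=WBWB L=RYOR
Query: F face = GBGY

Answer: G B G Y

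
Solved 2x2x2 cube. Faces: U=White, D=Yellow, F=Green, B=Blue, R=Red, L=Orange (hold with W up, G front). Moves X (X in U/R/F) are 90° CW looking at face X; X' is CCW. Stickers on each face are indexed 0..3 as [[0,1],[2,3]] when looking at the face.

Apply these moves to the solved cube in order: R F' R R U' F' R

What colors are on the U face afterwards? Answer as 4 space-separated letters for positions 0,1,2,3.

Answer: O W Y G

Derivation:
After move 1 (R): R=RRRR U=WGWG F=GYGY D=YBYB B=WBWB
After move 2 (F'): F=YYGG U=WGRR R=BRYR D=OOYB L=OGOW
After move 3 (R): R=YBRR U=WYRG F=YOGB D=OWYW B=RBGB
After move 4 (R): R=RYRB U=WORB F=YWGW D=OGYR B=GBYB
After move 5 (U'): U=OBWR F=OGGW R=YWRB B=RYYB L=GBOW
After move 6 (F'): F=GWOG U=OBYR R=GWOB D=BWYR L=GROW
After move 7 (R): R=OGBW U=OWYG F=GWOR D=BYYR B=RYBB
Query: U face = OWYG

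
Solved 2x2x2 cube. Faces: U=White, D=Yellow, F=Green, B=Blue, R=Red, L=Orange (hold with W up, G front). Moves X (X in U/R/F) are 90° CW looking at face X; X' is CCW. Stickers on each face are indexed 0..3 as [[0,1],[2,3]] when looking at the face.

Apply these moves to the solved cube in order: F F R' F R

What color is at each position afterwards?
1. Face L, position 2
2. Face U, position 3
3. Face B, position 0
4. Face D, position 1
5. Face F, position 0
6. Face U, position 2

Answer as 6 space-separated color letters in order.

Answer: O W R W G R

Derivation:
After move 1 (F): F=GGGG U=WWOO R=WRWR D=RRYY L=OYOY
After move 2 (F): F=GGGG U=WWYY R=OROR D=WWYY L=OROR
After move 3 (R'): R=RROO U=WBYB F=GWGY D=WGYG B=YBWB
After move 4 (F): F=GGYW U=WBRR R=YRBO D=ORYG L=OWOG
After move 5 (R): R=BYOR U=WGRW F=GRYG D=OWYY B=RBBB
Query 1: L[2] = O
Query 2: U[3] = W
Query 3: B[0] = R
Query 4: D[1] = W
Query 5: F[0] = G
Query 6: U[2] = R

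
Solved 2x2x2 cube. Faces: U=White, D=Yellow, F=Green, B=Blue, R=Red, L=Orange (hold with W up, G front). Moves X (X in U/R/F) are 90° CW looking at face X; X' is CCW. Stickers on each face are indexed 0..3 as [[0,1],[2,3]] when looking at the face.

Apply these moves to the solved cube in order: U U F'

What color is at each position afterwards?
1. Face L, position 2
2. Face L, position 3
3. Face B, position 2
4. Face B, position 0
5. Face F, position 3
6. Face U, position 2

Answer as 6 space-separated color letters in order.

After move 1 (U): U=WWWW F=RRGG R=BBRR B=OOBB L=GGOO
After move 2 (U): U=WWWW F=BBGG R=OORR B=GGBB L=RROO
After move 3 (F'): F=BGBG U=WWOR R=YOYR D=ROYY L=RWOW
Query 1: L[2] = O
Query 2: L[3] = W
Query 3: B[2] = B
Query 4: B[0] = G
Query 5: F[3] = G
Query 6: U[2] = O

Answer: O W B G G O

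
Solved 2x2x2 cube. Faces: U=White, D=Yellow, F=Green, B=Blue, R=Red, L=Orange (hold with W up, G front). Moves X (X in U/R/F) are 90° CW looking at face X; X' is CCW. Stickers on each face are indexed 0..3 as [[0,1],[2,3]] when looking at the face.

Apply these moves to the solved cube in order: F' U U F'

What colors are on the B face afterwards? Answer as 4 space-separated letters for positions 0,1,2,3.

After move 1 (F'): F=GGGG U=WWRR R=YRYR D=OOYY L=OWOW
After move 2 (U): U=RWRW F=YRGG R=BBYR B=OWBB L=GGOW
After move 3 (U): U=RRWW F=BBGG R=OWYR B=GGBB L=YROW
After move 4 (F'): F=BGBG U=RROY R=OWOR D=RWYY L=YWOW
Query: B face = GGBB

Answer: G G B B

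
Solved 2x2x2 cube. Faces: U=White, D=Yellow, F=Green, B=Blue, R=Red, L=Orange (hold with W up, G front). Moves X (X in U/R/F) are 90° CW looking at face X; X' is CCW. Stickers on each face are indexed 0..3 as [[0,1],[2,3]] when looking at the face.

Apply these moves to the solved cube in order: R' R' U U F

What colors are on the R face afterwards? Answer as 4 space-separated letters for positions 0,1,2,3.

Answer: Y O W R

Derivation:
After move 1 (R'): R=RRRR U=WBWB F=GWGW D=YGYG B=YBYB
After move 2 (R'): R=RRRR U=WYWY F=GBGB D=YWYW B=GBGB
After move 3 (U): U=WWYY F=RRGB R=GBRR B=OOGB L=GBOO
After move 4 (U): U=YWYW F=GBGB R=OORR B=GBGB L=RROO
After move 5 (F): F=GGBB U=YWOR R=YOWR D=ROYW L=RYOW
Query: R face = YOWR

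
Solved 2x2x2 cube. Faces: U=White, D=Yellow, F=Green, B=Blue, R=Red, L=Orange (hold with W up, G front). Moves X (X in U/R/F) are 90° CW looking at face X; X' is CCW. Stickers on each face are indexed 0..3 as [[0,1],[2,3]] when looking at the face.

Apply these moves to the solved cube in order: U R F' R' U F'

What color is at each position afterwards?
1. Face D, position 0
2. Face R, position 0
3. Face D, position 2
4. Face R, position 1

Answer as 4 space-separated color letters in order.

After move 1 (U): U=WWWW F=RRGG R=BBRR B=OOBB L=GGOO
After move 2 (R): R=RBRB U=WRWG F=RYGY D=YBYO B=WOWB
After move 3 (F'): F=YYRG U=WRRR R=BBYB D=GOYO L=GGOW
After move 4 (R'): R=BBBY U=WWRW F=YRRR D=GYYG B=OOOB
After move 5 (U): U=RWWW F=BBRR R=OOBY B=GGOB L=YROW
After move 6 (F'): F=BRBR U=RWOB R=YOGY D=RWYG L=YWOW
Query 1: D[0] = R
Query 2: R[0] = Y
Query 3: D[2] = Y
Query 4: R[1] = O

Answer: R Y Y O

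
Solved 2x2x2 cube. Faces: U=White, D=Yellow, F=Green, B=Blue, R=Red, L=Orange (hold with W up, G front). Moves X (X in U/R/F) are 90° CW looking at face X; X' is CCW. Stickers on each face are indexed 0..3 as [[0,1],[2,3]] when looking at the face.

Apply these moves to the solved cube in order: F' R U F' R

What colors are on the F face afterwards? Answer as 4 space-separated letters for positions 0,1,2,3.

Answer: Y W Y B

Derivation:
After move 1 (F'): F=GGGG U=WWRR R=YRYR D=OOYY L=OWOW
After move 2 (R): R=YYRR U=WGRG F=GOGY D=OBYB B=RBWB
After move 3 (U): U=RWGG F=YYGY R=RBRR B=OWWB L=GOOW
After move 4 (F'): F=YYYG U=RWRR R=BBOR D=OWYB L=GGOG
After move 5 (R): R=OBRB U=RYRG F=YWYB D=OWYO B=RWWB
Query: F face = YWYB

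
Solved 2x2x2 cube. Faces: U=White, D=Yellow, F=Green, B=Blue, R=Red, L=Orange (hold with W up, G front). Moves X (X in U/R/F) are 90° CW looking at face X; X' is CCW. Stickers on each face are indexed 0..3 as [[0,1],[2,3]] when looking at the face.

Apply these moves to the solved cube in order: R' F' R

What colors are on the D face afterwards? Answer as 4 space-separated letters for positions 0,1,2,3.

Answer: O Y Y Y

Derivation:
After move 1 (R'): R=RRRR U=WBWB F=GWGW D=YGYG B=YBYB
After move 2 (F'): F=WWGG U=WBRR R=GRYR D=OOYG L=OBOW
After move 3 (R): R=YGRR U=WWRG F=WOGG D=OYYY B=RBBB
Query: D face = OYYY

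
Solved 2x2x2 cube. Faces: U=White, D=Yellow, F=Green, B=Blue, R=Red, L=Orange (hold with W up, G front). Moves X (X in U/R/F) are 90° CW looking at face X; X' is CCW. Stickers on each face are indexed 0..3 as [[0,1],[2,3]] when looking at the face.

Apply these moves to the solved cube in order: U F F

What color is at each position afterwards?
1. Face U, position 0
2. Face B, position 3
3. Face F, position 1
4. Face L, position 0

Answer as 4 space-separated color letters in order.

After move 1 (U): U=WWWW F=RRGG R=BBRR B=OOBB L=GGOO
After move 2 (F): F=GRGR U=WWOG R=WBWR D=RBYY L=GYOY
After move 3 (F): F=GGRR U=WWYY R=OBGR D=WWYY L=GROB
Query 1: U[0] = W
Query 2: B[3] = B
Query 3: F[1] = G
Query 4: L[0] = G

Answer: W B G G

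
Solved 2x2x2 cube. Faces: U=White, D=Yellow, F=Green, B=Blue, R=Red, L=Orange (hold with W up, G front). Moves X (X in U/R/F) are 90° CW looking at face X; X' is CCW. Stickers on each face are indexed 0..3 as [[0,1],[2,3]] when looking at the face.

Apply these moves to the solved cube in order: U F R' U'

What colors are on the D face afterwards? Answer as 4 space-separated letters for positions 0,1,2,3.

Answer: R R Y R

Derivation:
After move 1 (U): U=WWWW F=RRGG R=BBRR B=OOBB L=GGOO
After move 2 (F): F=GRGR U=WWOG R=WBWR D=RBYY L=GYOY
After move 3 (R'): R=BRWW U=WBOO F=GWGG D=RRYR B=YOBB
After move 4 (U'): U=BOWO F=GYGG R=GWWW B=BRBB L=YOOY
Query: D face = RRYR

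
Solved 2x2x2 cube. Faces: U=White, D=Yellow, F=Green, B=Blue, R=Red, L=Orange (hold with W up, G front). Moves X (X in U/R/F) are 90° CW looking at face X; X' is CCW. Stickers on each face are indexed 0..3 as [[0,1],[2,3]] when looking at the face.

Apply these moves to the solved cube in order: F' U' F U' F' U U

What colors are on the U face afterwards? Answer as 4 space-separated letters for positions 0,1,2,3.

After move 1 (F'): F=GGGG U=WWRR R=YRYR D=OOYY L=OWOW
After move 2 (U'): U=WRWR F=OWGG R=GGYR B=YRBB L=BBOW
After move 3 (F): F=GOGW U=WRWB R=WGRR D=YGYY L=BOOO
After move 4 (U'): U=RBWW F=BOGW R=GORR B=WGBB L=YROO
After move 5 (F'): F=OWBG U=RBGR R=GOYR D=ROYY L=YWOW
After move 6 (U): U=GRRB F=GOBG R=WGYR B=YWBB L=OWOW
After move 7 (U): U=RGBR F=WGBG R=YWYR B=OWBB L=GOOW
Query: U face = RGBR

Answer: R G B R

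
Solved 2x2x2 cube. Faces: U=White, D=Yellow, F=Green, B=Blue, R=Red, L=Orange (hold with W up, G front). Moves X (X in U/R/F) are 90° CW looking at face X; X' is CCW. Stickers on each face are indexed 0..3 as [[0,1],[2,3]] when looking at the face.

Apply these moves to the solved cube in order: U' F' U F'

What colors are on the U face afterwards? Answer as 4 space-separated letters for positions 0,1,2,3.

After move 1 (U'): U=WWWW F=OOGG R=GGRR B=RRBB L=BBOO
After move 2 (F'): F=OGOG U=WWGR R=YGYR D=BOYY L=BWOW
After move 3 (U): U=GWRW F=YGOG R=RRYR B=BWBB L=OGOW
After move 4 (F'): F=GGYO U=GWRY R=ORBR D=GWYY L=OWOR
Query: U face = GWRY

Answer: G W R Y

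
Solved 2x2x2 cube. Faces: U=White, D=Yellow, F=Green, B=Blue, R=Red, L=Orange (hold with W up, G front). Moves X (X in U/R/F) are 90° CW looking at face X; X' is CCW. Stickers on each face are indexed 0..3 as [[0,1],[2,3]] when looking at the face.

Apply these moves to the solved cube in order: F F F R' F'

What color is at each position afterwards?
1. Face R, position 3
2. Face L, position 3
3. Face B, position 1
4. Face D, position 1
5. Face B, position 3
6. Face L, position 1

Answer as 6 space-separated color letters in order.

After move 1 (F): F=GGGG U=WWOO R=WRWR D=RRYY L=OYOY
After move 2 (F): F=GGGG U=WWYY R=OROR D=WWYY L=OROR
After move 3 (F): F=GGGG U=WWRR R=YRYR D=OOYY L=OWOW
After move 4 (R'): R=RRYY U=WBRB F=GWGR D=OGYG B=YBOB
After move 5 (F'): F=WRGG U=WBRY R=GROY D=WWYG L=OBOR
Query 1: R[3] = Y
Query 2: L[3] = R
Query 3: B[1] = B
Query 4: D[1] = W
Query 5: B[3] = B
Query 6: L[1] = B

Answer: Y R B W B B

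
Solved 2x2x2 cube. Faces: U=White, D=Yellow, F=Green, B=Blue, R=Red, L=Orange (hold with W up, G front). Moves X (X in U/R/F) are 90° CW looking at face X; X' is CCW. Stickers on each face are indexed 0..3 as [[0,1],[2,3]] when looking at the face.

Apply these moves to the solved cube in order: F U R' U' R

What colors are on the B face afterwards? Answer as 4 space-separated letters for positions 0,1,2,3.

After move 1 (F): F=GGGG U=WWOO R=WRWR D=RRYY L=OYOY
After move 2 (U): U=OWOW F=WRGG R=BBWR B=OYBB L=GGOY
After move 3 (R'): R=BRBW U=OBOO F=WWGW D=RRYG B=YYRB
After move 4 (U'): U=BOOO F=GGGW R=WWBW B=BRRB L=YYOY
After move 5 (R): R=BWWW U=BGOW F=GRGG D=RRYB B=OROB
Query: B face = OROB

Answer: O R O B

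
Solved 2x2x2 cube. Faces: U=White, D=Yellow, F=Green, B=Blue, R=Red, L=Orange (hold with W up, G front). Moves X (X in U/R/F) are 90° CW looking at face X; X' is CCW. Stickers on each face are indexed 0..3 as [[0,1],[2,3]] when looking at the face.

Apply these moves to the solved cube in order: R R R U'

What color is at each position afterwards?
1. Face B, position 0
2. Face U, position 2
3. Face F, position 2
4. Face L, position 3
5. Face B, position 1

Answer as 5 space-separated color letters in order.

After move 1 (R): R=RRRR U=WGWG F=GYGY D=YBYB B=WBWB
After move 2 (R): R=RRRR U=WYWY F=GBGB D=YWYW B=GBGB
After move 3 (R): R=RRRR U=WBWB F=GWGW D=YGYG B=YBYB
After move 4 (U'): U=BBWW F=OOGW R=GWRR B=RRYB L=YBOO
Query 1: B[0] = R
Query 2: U[2] = W
Query 3: F[2] = G
Query 4: L[3] = O
Query 5: B[1] = R

Answer: R W G O R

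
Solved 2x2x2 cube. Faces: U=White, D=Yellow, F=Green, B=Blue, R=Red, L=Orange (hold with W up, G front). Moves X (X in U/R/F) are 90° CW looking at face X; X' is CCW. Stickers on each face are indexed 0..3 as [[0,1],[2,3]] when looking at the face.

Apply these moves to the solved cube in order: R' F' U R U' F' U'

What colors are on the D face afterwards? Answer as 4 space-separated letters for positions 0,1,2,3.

After move 1 (R'): R=RRRR U=WBWB F=GWGW D=YGYG B=YBYB
After move 2 (F'): F=WWGG U=WBRR R=GRYR D=OOYG L=OBOW
After move 3 (U): U=RWRB F=GRGG R=YBYR B=OBYB L=WWOW
After move 4 (R): R=YYRB U=RRRG F=GOGG D=OYYO B=BBWB
After move 5 (U'): U=RGRR F=WWGG R=GORB B=YYWB L=BBOW
After move 6 (F'): F=WGWG U=RGGR R=YOOB D=BWYO L=BROR
After move 7 (U'): U=GRRG F=BRWG R=WGOB B=YOWB L=YYOR
Query: D face = BWYO

Answer: B W Y O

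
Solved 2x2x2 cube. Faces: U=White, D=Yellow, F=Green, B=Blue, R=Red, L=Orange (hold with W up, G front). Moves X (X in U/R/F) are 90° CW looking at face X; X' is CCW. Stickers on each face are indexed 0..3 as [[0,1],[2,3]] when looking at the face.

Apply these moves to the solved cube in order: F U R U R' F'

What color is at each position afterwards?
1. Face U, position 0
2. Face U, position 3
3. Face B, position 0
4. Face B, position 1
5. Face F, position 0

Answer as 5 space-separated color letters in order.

Answer: O W O G O

Derivation:
After move 1 (F): F=GGGG U=WWOO R=WRWR D=RRYY L=OYOY
After move 2 (U): U=OWOW F=WRGG R=BBWR B=OYBB L=GGOY
After move 3 (R): R=WBRB U=OROG F=WRGY D=RBYO B=WYWB
After move 4 (U): U=OOGR F=WBGY R=WYRB B=GGWB L=WROY
After move 5 (R'): R=YBWR U=OWGG F=WOGR D=RBYY B=OGBB
After move 6 (F'): F=ORWG U=OWYW R=BBRR D=RYYY L=WGOG
Query 1: U[0] = O
Query 2: U[3] = W
Query 3: B[0] = O
Query 4: B[1] = G
Query 5: F[0] = O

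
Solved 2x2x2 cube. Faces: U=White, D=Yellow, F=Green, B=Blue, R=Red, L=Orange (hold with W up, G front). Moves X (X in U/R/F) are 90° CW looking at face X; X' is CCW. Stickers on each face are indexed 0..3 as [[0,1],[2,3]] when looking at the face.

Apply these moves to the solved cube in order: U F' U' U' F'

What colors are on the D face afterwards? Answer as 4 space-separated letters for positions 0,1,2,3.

After move 1 (U): U=WWWW F=RRGG R=BBRR B=OOBB L=GGOO
After move 2 (F'): F=RGRG U=WWBR R=YBYR D=GOYY L=GWOW
After move 3 (U'): U=WRWB F=GWRG R=RGYR B=YBBB L=OOOW
After move 4 (U'): U=RBWW F=OORG R=GWYR B=RGBB L=YBOW
After move 5 (F'): F=OGOR U=RBGY R=OWGR D=BWYY L=YWOW
Query: D face = BWYY

Answer: B W Y Y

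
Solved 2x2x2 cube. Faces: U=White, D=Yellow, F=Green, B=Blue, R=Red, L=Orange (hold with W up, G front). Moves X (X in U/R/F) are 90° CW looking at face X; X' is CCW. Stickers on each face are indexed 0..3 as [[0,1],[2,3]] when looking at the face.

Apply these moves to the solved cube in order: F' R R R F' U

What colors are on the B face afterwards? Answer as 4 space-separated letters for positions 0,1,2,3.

Answer: O B O B

Derivation:
After move 1 (F'): F=GGGG U=WWRR R=YRYR D=OOYY L=OWOW
After move 2 (R): R=YYRR U=WGRG F=GOGY D=OBYB B=RBWB
After move 3 (R): R=RYRY U=WORY F=GBGB D=OWYR B=GBGB
After move 4 (R): R=RRYY U=WBRB F=GWGR D=OGYG B=YBOB
After move 5 (F'): F=WRGG U=WBRY R=GROY D=WWYG L=OBOR
After move 6 (U): U=RWYB F=GRGG R=YBOY B=OBOB L=WROR
Query: B face = OBOB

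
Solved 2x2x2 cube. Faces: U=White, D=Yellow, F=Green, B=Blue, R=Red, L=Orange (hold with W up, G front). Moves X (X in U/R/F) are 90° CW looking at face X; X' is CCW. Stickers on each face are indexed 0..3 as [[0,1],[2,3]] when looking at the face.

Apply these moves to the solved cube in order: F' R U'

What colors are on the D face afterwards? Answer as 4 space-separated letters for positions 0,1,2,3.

Answer: O B Y B

Derivation:
After move 1 (F'): F=GGGG U=WWRR R=YRYR D=OOYY L=OWOW
After move 2 (R): R=YYRR U=WGRG F=GOGY D=OBYB B=RBWB
After move 3 (U'): U=GGWR F=OWGY R=GORR B=YYWB L=RBOW
Query: D face = OBYB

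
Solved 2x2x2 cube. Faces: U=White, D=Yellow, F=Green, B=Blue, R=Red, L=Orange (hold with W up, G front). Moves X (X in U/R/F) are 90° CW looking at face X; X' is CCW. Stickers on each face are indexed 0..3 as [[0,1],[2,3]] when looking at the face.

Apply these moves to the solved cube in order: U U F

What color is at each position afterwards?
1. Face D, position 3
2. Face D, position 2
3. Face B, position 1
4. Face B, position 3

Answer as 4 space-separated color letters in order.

After move 1 (U): U=WWWW F=RRGG R=BBRR B=OOBB L=GGOO
After move 2 (U): U=WWWW F=BBGG R=OORR B=GGBB L=RROO
After move 3 (F): F=GBGB U=WWOR R=WOWR D=ROYY L=RYOY
Query 1: D[3] = Y
Query 2: D[2] = Y
Query 3: B[1] = G
Query 4: B[3] = B

Answer: Y Y G B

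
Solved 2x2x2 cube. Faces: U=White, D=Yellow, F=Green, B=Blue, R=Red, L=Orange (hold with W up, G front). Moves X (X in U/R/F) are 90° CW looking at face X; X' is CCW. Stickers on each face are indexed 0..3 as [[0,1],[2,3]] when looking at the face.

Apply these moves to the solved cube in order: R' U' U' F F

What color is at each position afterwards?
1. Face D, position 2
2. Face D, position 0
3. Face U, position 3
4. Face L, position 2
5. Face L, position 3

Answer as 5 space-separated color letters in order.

After move 1 (R'): R=RRRR U=WBWB F=GWGW D=YGYG B=YBYB
After move 2 (U'): U=BBWW F=OOGW R=GWRR B=RRYB L=YBOO
After move 3 (U'): U=BWBW F=YBGW R=OORR B=GWYB L=RROO
After move 4 (F): F=GYWB U=BWOR R=BOWR D=ROYG L=RYOG
After move 5 (F): F=WGBY U=BWGY R=OORR D=WBYG L=RROO
Query 1: D[2] = Y
Query 2: D[0] = W
Query 3: U[3] = Y
Query 4: L[2] = O
Query 5: L[3] = O

Answer: Y W Y O O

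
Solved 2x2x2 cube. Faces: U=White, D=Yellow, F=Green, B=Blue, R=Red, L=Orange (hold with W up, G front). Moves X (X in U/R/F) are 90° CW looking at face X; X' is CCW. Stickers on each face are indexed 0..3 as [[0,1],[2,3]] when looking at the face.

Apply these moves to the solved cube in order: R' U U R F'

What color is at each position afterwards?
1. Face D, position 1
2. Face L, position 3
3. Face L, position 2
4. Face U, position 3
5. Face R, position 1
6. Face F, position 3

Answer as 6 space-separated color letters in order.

After move 1 (R'): R=RRRR U=WBWB F=GWGW D=YGYG B=YBYB
After move 2 (U): U=WWBB F=RRGW R=YBRR B=OOYB L=GWOO
After move 3 (U): U=BWBW F=YBGW R=OORR B=GWYB L=RROO
After move 4 (R): R=RORO U=BBBW F=YGGG D=YYYG B=WWWB
After move 5 (F'): F=GGYG U=BBRR R=YOYO D=ROYG L=RWOB
Query 1: D[1] = O
Query 2: L[3] = B
Query 3: L[2] = O
Query 4: U[3] = R
Query 5: R[1] = O
Query 6: F[3] = G

Answer: O B O R O G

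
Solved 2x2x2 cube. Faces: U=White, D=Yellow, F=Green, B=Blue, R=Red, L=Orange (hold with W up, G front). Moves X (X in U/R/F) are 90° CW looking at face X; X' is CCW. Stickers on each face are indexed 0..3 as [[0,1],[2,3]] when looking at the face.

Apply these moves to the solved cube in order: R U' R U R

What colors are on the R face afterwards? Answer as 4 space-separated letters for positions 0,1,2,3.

After move 1 (R): R=RRRR U=WGWG F=GYGY D=YBYB B=WBWB
After move 2 (U'): U=GGWW F=OOGY R=GYRR B=RRWB L=WBOO
After move 3 (R): R=RGRY U=GOWY F=OBGB D=YWYR B=WRGB
After move 4 (U): U=WGYO F=RGGB R=WRRY B=WBGB L=OBOO
After move 5 (R): R=RWYR U=WGYB F=RWGR D=YGYW B=OBGB
Query: R face = RWYR

Answer: R W Y R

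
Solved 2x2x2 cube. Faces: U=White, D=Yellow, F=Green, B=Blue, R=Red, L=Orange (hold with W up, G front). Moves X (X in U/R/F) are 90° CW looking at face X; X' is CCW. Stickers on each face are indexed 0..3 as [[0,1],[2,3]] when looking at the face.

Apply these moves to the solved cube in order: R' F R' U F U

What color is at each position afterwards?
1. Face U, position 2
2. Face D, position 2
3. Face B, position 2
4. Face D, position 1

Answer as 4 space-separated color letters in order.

After move 1 (R'): R=RRRR U=WBWB F=GWGW D=YGYG B=YBYB
After move 2 (F): F=GGWW U=WBOO R=WRBR D=RRYG L=OYOG
After move 3 (R'): R=RRWB U=WYOY F=GBWO D=RGYW B=GBRB
After move 4 (U): U=OWYY F=RRWO R=GBWB B=OYRB L=GBOG
After move 5 (F): F=WROR U=OWGB R=YBYB D=WGYW L=GROG
After move 6 (U): U=GOBW F=YBOR R=OYYB B=GRRB L=WROG
Query 1: U[2] = B
Query 2: D[2] = Y
Query 3: B[2] = R
Query 4: D[1] = G

Answer: B Y R G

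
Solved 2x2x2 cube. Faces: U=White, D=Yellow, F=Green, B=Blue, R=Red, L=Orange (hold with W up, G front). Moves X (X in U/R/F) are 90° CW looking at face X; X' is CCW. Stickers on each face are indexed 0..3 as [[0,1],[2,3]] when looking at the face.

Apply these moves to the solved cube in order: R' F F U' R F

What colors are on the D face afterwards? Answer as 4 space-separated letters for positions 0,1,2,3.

After move 1 (R'): R=RRRR U=WBWB F=GWGW D=YGYG B=YBYB
After move 2 (F): F=GGWW U=WBOO R=WRBR D=RRYG L=OYOG
After move 3 (F): F=WGWG U=WBGY R=OROR D=BWYG L=OROR
After move 4 (U'): U=BYWG F=ORWG R=WGOR B=ORYB L=YBOR
After move 5 (R): R=OWRG U=BRWG F=OWWG D=BYYO B=GRYB
After move 6 (F): F=WOGW U=BRRB R=WWGG D=ROYO L=YBOY
Query: D face = ROYO

Answer: R O Y O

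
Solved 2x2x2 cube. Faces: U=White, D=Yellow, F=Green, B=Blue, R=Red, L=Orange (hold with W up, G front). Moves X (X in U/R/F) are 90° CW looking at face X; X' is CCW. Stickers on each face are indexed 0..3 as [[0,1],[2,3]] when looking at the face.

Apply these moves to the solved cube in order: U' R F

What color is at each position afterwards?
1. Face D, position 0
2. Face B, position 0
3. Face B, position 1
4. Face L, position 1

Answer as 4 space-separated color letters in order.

After move 1 (U'): U=WWWW F=OOGG R=GGRR B=RRBB L=BBOO
After move 2 (R): R=RGRG U=WOWG F=OYGY D=YBYR B=WRWB
After move 3 (F): F=GOYY U=WOOB R=WGGG D=RRYR L=BYOB
Query 1: D[0] = R
Query 2: B[0] = W
Query 3: B[1] = R
Query 4: L[1] = Y

Answer: R W R Y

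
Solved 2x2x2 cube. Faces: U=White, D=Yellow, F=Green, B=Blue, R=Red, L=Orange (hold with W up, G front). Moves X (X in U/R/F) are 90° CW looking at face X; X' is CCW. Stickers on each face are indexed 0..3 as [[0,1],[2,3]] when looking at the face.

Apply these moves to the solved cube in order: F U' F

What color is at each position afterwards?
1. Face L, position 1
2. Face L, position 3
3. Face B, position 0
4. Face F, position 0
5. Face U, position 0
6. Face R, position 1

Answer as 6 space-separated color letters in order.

After move 1 (F): F=GGGG U=WWOO R=WRWR D=RRYY L=OYOY
After move 2 (U'): U=WOWO F=OYGG R=GGWR B=WRBB L=BBOY
After move 3 (F): F=GOGY U=WOYB R=WGOR D=WGYY L=BROR
Query 1: L[1] = R
Query 2: L[3] = R
Query 3: B[0] = W
Query 4: F[0] = G
Query 5: U[0] = W
Query 6: R[1] = G

Answer: R R W G W G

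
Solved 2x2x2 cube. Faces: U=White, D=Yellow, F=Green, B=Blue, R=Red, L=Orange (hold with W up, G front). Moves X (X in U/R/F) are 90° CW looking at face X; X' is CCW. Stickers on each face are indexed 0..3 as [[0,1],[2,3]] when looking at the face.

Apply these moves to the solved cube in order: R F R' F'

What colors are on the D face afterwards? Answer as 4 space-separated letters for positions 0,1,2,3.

After move 1 (R): R=RRRR U=WGWG F=GYGY D=YBYB B=WBWB
After move 2 (F): F=GGYY U=WGOO R=WRGR D=RRYB L=OYOB
After move 3 (R'): R=RRWG U=WWOW F=GGYO D=RGYY B=BBRB
After move 4 (F'): F=GOGY U=WWRW R=GRRG D=YBYY L=OWOO
Query: D face = YBYY

Answer: Y B Y Y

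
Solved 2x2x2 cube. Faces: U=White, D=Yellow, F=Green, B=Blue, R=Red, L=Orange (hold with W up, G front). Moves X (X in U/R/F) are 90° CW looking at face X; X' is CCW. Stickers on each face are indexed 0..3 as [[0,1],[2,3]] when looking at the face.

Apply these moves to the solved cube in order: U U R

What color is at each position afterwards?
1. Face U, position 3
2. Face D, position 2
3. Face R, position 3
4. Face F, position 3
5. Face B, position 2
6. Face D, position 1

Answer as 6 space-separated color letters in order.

After move 1 (U): U=WWWW F=RRGG R=BBRR B=OOBB L=GGOO
After move 2 (U): U=WWWW F=BBGG R=OORR B=GGBB L=RROO
After move 3 (R): R=RORO U=WBWG F=BYGY D=YBYG B=WGWB
Query 1: U[3] = G
Query 2: D[2] = Y
Query 3: R[3] = O
Query 4: F[3] = Y
Query 5: B[2] = W
Query 6: D[1] = B

Answer: G Y O Y W B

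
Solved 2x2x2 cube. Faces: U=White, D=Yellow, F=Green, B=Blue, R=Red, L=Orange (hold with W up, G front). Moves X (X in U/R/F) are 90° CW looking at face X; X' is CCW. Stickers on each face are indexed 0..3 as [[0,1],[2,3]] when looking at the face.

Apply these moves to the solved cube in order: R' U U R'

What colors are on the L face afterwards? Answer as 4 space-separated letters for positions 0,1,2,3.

Answer: R R O O

Derivation:
After move 1 (R'): R=RRRR U=WBWB F=GWGW D=YGYG B=YBYB
After move 2 (U): U=WWBB F=RRGW R=YBRR B=OOYB L=GWOO
After move 3 (U): U=BWBW F=YBGW R=OORR B=GWYB L=RROO
After move 4 (R'): R=OROR U=BYBG F=YWGW D=YBYW B=GWGB
Query: L face = RROO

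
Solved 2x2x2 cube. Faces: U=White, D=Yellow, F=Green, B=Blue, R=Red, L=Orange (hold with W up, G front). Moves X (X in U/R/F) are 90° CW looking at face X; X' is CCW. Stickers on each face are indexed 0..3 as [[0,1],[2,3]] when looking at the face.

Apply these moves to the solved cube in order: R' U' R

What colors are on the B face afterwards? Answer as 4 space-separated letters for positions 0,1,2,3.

Answer: W R B B

Derivation:
After move 1 (R'): R=RRRR U=WBWB F=GWGW D=YGYG B=YBYB
After move 2 (U'): U=BBWW F=OOGW R=GWRR B=RRYB L=YBOO
After move 3 (R): R=RGRW U=BOWW F=OGGG D=YYYR B=WRBB
Query: B face = WRBB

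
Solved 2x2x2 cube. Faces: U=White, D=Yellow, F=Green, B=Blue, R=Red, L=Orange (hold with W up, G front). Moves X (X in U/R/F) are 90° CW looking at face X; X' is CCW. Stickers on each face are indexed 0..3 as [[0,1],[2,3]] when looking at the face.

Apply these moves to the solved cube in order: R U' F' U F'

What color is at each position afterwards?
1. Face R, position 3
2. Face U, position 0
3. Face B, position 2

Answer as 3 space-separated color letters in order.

After move 1 (R): R=RRRR U=WGWG F=GYGY D=YBYB B=WBWB
After move 2 (U'): U=GGWW F=OOGY R=GYRR B=RRWB L=WBOO
After move 3 (F'): F=OYOG U=GGGR R=BYYR D=BOYB L=WWOW
After move 4 (U): U=GGRG F=BYOG R=RRYR B=WWWB L=OYOW
After move 5 (F'): F=YGBO U=GGRY R=ORBR D=YWYB L=OGOR
Query 1: R[3] = R
Query 2: U[0] = G
Query 3: B[2] = W

Answer: R G W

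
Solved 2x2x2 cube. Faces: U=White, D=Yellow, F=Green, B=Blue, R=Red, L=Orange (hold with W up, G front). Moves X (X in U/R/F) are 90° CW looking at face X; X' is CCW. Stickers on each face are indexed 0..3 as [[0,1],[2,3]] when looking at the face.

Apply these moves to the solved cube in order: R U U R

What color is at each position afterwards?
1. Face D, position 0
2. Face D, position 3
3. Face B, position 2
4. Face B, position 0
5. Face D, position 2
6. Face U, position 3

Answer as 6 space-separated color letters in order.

Answer: Y G W W Y Y

Derivation:
After move 1 (R): R=RRRR U=WGWG F=GYGY D=YBYB B=WBWB
After move 2 (U): U=WWGG F=RRGY R=WBRR B=OOWB L=GYOO
After move 3 (U): U=GWGW F=WBGY R=OORR B=GYWB L=RROO
After move 4 (R): R=RORO U=GBGY F=WBGB D=YWYG B=WYWB
Query 1: D[0] = Y
Query 2: D[3] = G
Query 3: B[2] = W
Query 4: B[0] = W
Query 5: D[2] = Y
Query 6: U[3] = Y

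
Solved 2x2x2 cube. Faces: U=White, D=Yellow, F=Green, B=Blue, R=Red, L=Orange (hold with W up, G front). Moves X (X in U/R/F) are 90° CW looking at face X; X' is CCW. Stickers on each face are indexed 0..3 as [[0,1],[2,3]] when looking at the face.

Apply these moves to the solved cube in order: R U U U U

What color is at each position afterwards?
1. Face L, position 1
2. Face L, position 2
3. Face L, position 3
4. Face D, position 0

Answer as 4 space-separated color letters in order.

After move 1 (R): R=RRRR U=WGWG F=GYGY D=YBYB B=WBWB
After move 2 (U): U=WWGG F=RRGY R=WBRR B=OOWB L=GYOO
After move 3 (U): U=GWGW F=WBGY R=OORR B=GYWB L=RROO
After move 4 (U): U=GGWW F=OOGY R=GYRR B=RRWB L=WBOO
After move 5 (U): U=WGWG F=GYGY R=RRRR B=WBWB L=OOOO
Query 1: L[1] = O
Query 2: L[2] = O
Query 3: L[3] = O
Query 4: D[0] = Y

Answer: O O O Y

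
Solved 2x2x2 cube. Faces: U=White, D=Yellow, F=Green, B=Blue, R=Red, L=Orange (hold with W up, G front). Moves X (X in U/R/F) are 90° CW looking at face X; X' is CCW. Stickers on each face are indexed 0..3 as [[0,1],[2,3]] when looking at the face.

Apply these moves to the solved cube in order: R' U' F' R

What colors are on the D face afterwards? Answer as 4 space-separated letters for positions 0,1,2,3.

Answer: B Y Y R

Derivation:
After move 1 (R'): R=RRRR U=WBWB F=GWGW D=YGYG B=YBYB
After move 2 (U'): U=BBWW F=OOGW R=GWRR B=RRYB L=YBOO
After move 3 (F'): F=OWOG U=BBGR R=GWYR D=BOYG L=YWOW
After move 4 (R): R=YGRW U=BWGG F=OOOG D=BYYR B=RRBB
Query: D face = BYYR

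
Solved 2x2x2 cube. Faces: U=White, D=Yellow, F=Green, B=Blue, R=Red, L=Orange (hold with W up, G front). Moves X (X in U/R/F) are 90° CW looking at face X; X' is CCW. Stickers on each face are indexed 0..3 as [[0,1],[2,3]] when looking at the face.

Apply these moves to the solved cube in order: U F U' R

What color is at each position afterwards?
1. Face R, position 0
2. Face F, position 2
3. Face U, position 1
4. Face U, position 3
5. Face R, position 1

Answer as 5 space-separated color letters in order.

After move 1 (U): U=WWWW F=RRGG R=BBRR B=OOBB L=GGOO
After move 2 (F): F=GRGR U=WWOG R=WBWR D=RBYY L=GYOY
After move 3 (U'): U=WGWO F=GYGR R=GRWR B=WBBB L=OOOY
After move 4 (R): R=WGRR U=WYWR F=GBGY D=RBYW B=OBGB
Query 1: R[0] = W
Query 2: F[2] = G
Query 3: U[1] = Y
Query 4: U[3] = R
Query 5: R[1] = G

Answer: W G Y R G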